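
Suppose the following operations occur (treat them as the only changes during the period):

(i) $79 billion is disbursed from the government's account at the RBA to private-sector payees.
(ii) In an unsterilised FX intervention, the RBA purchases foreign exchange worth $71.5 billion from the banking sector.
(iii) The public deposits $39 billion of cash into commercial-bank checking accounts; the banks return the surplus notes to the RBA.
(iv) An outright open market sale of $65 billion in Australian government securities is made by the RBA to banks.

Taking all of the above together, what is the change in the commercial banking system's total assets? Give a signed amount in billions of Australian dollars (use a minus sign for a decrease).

Government spending $79 billion: bank balance sheets expand → +$79B.
FX purchase $71.5 billion: just an asset swap on bank balance sheets → 0.
Currency deposit $39 billion: bank balance sheets expand → +$39B.
OMO sale (to banks) $65 billion: just an asset swap on bank balance sheets → 0.
Net: 79 + 0 + 39 + 0 = +$118 billion.

+$118 billion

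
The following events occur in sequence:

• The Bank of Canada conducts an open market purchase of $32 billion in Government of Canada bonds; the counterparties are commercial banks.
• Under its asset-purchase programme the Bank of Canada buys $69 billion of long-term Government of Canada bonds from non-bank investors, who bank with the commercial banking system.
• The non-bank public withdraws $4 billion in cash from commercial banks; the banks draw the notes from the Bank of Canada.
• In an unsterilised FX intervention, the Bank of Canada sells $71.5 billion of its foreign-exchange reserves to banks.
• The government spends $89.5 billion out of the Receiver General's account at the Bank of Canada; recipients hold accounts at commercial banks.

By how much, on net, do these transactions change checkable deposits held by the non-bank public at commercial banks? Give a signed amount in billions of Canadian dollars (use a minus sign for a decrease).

OMO purchase (from banks) $32 billion: the counterparty is a bank, so public deposits are unchanged → 0.
Asset purchase (from non-banks) $69 billion: non-bank counterparties' bank balances rise → +$69B.
Currency withdrawal $4 billion: non-bank counterparties' bank balances fall → −$4B.
FX sale $71.5 billion: the counterparty is a bank, so public deposits are unchanged → 0.
Government spending $89.5 billion: non-bank counterparties' bank balances rise → +$89.5B.
Net: 0 + 69 − 4 + 0 + 89.5 = +$154.5 billion.

+$154.5 billion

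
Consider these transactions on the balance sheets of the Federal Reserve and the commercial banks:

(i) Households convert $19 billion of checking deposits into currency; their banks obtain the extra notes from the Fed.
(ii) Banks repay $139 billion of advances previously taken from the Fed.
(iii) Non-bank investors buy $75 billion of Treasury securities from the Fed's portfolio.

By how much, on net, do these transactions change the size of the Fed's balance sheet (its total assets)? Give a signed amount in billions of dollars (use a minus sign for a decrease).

-$214 billion

Fed balance sheet:
  Assets:      Securities −$75B, Loans to banks −$139B
  Liabilities: Bank reserves −$233B, Currency in circulation +$19B
Commercial banking system:
  Assets:      Reserves at CB −$233B
  Liabilities: Checkable deposits −$94B, Borrowings from CB −$139B
Change in total Fed assets = -$214 billion.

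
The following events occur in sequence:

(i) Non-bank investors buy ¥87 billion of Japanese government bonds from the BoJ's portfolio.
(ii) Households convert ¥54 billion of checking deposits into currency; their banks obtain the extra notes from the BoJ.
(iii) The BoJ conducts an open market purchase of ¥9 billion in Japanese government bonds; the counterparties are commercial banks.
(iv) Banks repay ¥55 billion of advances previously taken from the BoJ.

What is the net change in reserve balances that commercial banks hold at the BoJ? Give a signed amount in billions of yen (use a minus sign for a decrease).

-¥187 billion

BoJ balance sheet:
  Assets:      Securities −¥78B, Loans to banks −¥55B
  Liabilities: Bank reserves −¥187B, Currency in circulation +¥54B
So the change in reserve balances that commercial banks hold at the BoJ is -¥187 billion.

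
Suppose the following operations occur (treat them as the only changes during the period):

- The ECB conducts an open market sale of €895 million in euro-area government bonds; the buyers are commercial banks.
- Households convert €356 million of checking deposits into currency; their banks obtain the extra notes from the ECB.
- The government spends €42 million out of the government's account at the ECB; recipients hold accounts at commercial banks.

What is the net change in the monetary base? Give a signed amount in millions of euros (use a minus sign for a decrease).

-€853 million

OMO sale (to banks) €895 million: ECB balance sheet contracts → −€895M.
Currency withdrawal €356 million: just a shift between currency and reserves — both are base money → 0.
Government spending €42 million: a non-base liability converts back to reserves → +€42M.
Net: −895 + 0 + 42 = -€853 million.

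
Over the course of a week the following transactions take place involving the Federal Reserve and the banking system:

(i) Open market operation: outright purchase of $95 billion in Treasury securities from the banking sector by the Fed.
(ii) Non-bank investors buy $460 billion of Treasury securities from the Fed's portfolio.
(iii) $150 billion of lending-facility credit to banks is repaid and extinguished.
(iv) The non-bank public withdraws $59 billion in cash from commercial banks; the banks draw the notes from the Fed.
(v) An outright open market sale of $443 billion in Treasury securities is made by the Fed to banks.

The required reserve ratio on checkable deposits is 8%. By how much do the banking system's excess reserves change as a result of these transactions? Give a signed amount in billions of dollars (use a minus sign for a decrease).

-$975.48 billion

OMO purchase (from banks) $95 billion: reserves +$95B, deposits 0.
Asset sale (to non-banks) $460 billion: reserves −$460B, deposits −$460B.
Discount-window repayment $150 billion: reserves −$150B, deposits 0.
Currency withdrawal $59 billion: reserves −$59B, deposits −$59B.
OMO sale (to banks) $443 billion: reserves −$443B, deposits 0.
Totals: Δreserves = −$1017B, Δdeposits = −$519B.
Δrequired reserves = 8% × −$519B = −$41.52B.
Δexcess reserves = Δreserves − Δrequired = −$1017B − (−$41.52B) = -$975.48 billion.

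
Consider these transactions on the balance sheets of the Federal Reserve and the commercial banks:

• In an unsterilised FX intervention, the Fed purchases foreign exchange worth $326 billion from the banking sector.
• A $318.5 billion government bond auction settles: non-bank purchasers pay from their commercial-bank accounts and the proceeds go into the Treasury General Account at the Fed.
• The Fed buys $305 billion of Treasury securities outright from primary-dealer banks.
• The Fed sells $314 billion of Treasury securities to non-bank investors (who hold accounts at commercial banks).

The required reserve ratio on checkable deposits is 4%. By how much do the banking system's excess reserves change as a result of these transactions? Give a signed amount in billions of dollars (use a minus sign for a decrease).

+$23.8 billion

FX purchase $326 billion: reserves +$326B, deposits 0.
Government account inflow $318.5 billion: reserves −$318.5B, deposits −$318.5B.
OMO purchase (from banks) $305 billion: reserves +$305B, deposits 0.
Asset sale (to non-banks) $314 billion: reserves −$314B, deposits −$314B.
Totals: Δreserves = −$1.5B, Δdeposits = −$632.5B.
Δrequired reserves = 4% × −$632.5B = −$25.3B.
Δexcess reserves = Δreserves − Δrequired = −$1.5B − (−$25.3B) = +$23.8 billion.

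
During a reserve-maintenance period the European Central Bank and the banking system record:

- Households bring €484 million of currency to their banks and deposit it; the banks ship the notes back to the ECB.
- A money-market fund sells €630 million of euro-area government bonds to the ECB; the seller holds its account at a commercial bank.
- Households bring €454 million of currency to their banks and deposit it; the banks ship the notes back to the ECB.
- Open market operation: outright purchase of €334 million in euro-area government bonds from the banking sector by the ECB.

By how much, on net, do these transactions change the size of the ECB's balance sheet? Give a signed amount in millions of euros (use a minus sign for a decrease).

Currency deposit €484 million: only the composition of liabilities changes → 0.
Asset purchase (from non-banks) €630 million: an ECB asset is acquired → +€630M.
Currency deposit €454 million: only the composition of liabilities changes → 0.
OMO purchase (from banks) €334 million: an ECB asset is acquired → +€334M.
Net: 0 + 630 + 0 + 334 = +€964 million.

+€964 million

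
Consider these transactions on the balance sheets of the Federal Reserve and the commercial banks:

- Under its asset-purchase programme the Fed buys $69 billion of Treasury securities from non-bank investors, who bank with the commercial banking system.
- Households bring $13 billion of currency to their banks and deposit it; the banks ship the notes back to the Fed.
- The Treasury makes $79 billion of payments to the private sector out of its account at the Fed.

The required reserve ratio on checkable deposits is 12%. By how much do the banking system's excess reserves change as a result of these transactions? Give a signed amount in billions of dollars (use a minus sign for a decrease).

Asset purchase (from non-banks) $69 billion: reserves +$69B, deposits +$69B.
Currency deposit $13 billion: reserves +$13B, deposits +$13B.
Government spending $79 billion: reserves +$79B, deposits +$79B.
Totals: Δreserves = +$161B, Δdeposits = +$161B.
Δrequired reserves = 12% × +$161B = +$19.32B.
Δexcess reserves = Δreserves − Δrequired = +$161B − (+$19.32B) = +$141.68 billion.

+$141.68 billion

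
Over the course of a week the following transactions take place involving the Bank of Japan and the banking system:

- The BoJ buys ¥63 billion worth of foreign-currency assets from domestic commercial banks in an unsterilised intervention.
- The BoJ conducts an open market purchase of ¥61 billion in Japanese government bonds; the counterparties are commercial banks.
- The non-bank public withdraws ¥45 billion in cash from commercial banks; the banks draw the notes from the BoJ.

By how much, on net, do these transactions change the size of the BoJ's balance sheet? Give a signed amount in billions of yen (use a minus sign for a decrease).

+¥124 billion

BoJ balance sheet:
  Assets:      Securities +¥61B, Foreign assets +¥63B
  Liabilities: Bank reserves +¥79B, Currency in circulation +¥45B
Change in total BoJ assets = +¥124 billion.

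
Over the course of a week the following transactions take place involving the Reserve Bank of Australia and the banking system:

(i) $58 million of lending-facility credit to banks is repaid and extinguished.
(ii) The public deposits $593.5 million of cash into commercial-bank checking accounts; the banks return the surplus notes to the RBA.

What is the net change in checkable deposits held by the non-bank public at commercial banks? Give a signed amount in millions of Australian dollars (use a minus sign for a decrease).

Discount-window repayment $58 million: the counterparty is a bank, so public deposits are unchanged → 0.
Currency deposit $593.5 million: non-bank counterparties' bank balances rise → +$593.5M.
Net: 0 + 593.5 = +$593.5 million.

+$593.5 million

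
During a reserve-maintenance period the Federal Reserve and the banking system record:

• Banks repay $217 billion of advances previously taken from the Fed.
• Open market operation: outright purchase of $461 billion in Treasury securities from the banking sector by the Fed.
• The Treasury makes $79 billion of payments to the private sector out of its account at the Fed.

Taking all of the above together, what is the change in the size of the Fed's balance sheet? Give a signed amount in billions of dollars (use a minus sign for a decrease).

+$244 billion

Discount-window repayment $217 billion: a Fed asset is shed → −$217B.
OMO purchase (from banks) $461 billion: a Fed asset is acquired → +$461B.
Government spending $79 billion: only the composition of liabilities changes → 0.
Net: −217 + 461 + 0 = +$244 billion.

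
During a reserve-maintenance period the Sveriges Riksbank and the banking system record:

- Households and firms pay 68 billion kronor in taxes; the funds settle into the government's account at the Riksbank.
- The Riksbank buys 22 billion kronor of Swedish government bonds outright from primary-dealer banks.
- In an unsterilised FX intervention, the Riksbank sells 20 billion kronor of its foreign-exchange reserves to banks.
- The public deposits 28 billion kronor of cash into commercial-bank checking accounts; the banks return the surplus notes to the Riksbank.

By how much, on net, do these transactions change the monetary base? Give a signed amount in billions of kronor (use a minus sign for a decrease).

Government account inflow 68 billion kronor: reserves shift to a non-base liability → −68B.
OMO purchase (from banks) 22 billion kronor: Riksbank balance sheet expands → +22B.
FX sale 20 billion kronor: Riksbank balance sheet contracts → −20B.
Currency deposit 28 billion kronor: just a shift between currency and reserves — both are base money → 0.
Net: −68 + 22 − 20 + 0 = -66 billion.

-66 billion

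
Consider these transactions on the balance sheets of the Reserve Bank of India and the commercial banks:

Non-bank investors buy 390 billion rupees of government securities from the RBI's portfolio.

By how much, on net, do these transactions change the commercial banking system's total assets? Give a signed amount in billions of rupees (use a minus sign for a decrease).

RBI balance sheet:
  Assets:      Securities −390B
  Liabilities: Bank reserves −390B
Commercial banking system:
  Assets:      Reserves at CB −390B
  Liabilities: Checkable deposits −390B
Change in total bank assets = -390 billion.

-390 billion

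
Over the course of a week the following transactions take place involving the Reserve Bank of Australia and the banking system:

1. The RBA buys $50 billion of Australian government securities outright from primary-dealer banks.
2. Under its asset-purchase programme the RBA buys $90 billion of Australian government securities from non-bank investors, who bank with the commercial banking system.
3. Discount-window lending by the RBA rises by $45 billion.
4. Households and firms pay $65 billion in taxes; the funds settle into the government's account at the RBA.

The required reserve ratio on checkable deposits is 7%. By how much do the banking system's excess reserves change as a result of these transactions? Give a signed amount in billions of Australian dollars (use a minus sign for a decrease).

+$118.25 billion

OMO purchase (from banks) $50 billion: reserves +$50B, deposits 0.
Asset purchase (from non-banks) $90 billion: reserves +$90B, deposits +$90B.
Discount-window loan $45 billion: reserves +$45B, deposits 0.
Government account inflow $65 billion: reserves −$65B, deposits −$65B.
Totals: Δreserves = +$120B, Δdeposits = +$25B.
Δrequired reserves = 7% × +$25B = +$1.75B.
Δexcess reserves = Δreserves − Δrequired = +$120B − (+$1.75B) = +$118.25 billion.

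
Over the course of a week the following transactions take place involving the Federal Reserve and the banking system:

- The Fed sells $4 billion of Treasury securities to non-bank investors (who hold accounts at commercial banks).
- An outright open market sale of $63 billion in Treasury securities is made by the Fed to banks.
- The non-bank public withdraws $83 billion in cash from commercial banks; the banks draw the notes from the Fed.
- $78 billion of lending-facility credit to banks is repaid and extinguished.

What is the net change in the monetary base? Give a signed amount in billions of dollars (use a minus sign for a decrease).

Fed balance sheet:
  Assets:      Securities −$67B, Loans to banks −$78B
  Liabilities: Bank reserves −$228B, Currency in circulation +$83B
Commercial banking system:
  Assets:      Reserves at CB −$228B, Securities +$63B
  Liabilities: Checkable deposits −$87B, Borrowings from CB −$78B
Monetary base = currency + reserves: +$83B + (−$228B) = -$145 billion.

-$145 billion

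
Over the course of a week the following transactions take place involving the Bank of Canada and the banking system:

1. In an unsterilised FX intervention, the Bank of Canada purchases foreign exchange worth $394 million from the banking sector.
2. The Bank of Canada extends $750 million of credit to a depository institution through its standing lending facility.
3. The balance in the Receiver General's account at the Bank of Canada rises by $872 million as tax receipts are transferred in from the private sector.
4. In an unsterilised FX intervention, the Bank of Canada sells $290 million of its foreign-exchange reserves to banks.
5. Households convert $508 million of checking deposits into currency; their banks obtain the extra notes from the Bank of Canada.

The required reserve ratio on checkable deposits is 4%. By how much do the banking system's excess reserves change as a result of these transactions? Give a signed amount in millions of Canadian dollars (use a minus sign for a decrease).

-$470.8 million

FX purchase $394 million: reserves +$394M, deposits 0.
Discount-window loan $750 million: reserves +$750M, deposits 0.
Government account inflow $872 million: reserves −$872M, deposits −$872M.
FX sale $290 million: reserves −$290M, deposits 0.
Currency withdrawal $508 million: reserves −$508M, deposits −$508M.
Totals: Δreserves = −$526M, Δdeposits = −$1380M.
Δrequired reserves = 4% × −$1380M = −$55.2M.
Δexcess reserves = Δreserves − Δrequired = −$526M − (−$55.2M) = -$470.8 million.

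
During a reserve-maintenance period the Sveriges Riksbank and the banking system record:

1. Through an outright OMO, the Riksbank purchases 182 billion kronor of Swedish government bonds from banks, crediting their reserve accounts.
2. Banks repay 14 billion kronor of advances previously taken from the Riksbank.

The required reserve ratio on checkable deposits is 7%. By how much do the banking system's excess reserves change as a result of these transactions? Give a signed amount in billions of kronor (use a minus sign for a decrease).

OMO purchase (from banks) 182 billion kronor: reserves +182B, deposits 0.
Discount-window repayment 14 billion kronor: reserves −14B, deposits 0.
Totals: Δreserves = +168B, Δdeposits = 0.
Δrequired reserves = 7% × 0 = 0.
Δexcess reserves = Δreserves − Δrequired = +168B − (0) = +168 billion.

+168 billion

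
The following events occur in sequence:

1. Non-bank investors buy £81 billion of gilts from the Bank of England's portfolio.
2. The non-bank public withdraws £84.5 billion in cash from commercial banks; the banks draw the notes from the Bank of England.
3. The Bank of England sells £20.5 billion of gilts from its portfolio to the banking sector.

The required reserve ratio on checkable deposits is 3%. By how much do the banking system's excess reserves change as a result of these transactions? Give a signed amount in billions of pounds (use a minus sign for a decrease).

-£181.035 billion

Asset sale (to non-banks) £81 billion: reserves −£81B, deposits −£81B.
Currency withdrawal £84.5 billion: reserves −£84.5B, deposits −£84.5B.
OMO sale (to banks) £20.5 billion: reserves −£20.5B, deposits 0.
Totals: Δreserves = −£186B, Δdeposits = −£165.5B.
Δrequired reserves = 3% × −£165.5B = −£4.965B.
Δexcess reserves = Δreserves − Δrequired = −£186B − (−£4.965B) = -£181.035 billion.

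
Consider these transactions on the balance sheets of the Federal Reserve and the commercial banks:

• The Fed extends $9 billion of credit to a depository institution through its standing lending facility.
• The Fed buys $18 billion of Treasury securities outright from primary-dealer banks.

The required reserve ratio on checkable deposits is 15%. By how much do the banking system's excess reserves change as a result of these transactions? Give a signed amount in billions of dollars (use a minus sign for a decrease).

Discount-window loan $9 billion: reserves +$9B, deposits 0.
OMO purchase (from banks) $18 billion: reserves +$18B, deposits 0.
Totals: Δreserves = +$27B, Δdeposits = 0.
Δrequired reserves = 15% × 0 = 0.
Δexcess reserves = Δreserves − Δrequired = +$27B − (0) = +$27 billion.

+$27 billion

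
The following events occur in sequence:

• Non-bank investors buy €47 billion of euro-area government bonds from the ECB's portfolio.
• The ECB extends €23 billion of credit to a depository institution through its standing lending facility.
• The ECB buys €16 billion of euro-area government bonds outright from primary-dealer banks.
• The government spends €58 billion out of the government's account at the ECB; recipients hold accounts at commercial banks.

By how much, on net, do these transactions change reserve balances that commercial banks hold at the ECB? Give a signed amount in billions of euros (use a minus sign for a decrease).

+€50 billion

ECB balance sheet:
  Assets:      Securities −€31B, Loans to banks +€23B
  Liabilities: Bank reserves +€50B, Government deposits −€58B
So the change in reserve balances that commercial banks hold at the ECB is +€50 billion.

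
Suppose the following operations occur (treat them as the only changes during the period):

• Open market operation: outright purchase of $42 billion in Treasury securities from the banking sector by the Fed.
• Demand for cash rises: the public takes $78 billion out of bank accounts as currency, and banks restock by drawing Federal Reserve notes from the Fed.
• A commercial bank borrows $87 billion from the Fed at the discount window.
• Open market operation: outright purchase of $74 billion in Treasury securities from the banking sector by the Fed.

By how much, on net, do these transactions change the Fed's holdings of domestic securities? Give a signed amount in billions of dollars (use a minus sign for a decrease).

+$116 billion

Fed balance sheet:
  Assets:      Securities +$116B, Loans to banks +$87B
  Liabilities: Bank reserves +$125B, Currency in circulation +$78B
Commercial banking system:
  Assets:      Reserves at CB +$125B, Securities −$116B
  Liabilities: Checkable deposits −$78B, Borrowings from CB +$87B
So the change in the Fed's holdings of domestic securities is +$116 billion.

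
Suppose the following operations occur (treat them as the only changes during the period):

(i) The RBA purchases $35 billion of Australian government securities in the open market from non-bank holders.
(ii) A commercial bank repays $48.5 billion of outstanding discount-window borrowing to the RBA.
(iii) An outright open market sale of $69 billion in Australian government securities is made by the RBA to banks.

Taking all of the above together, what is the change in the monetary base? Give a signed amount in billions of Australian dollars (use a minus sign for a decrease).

Asset purchase (from non-banks) $35 billion: RBA balance sheet expands → +$35B.
Discount-window repayment $48.5 billion: RBA balance sheet contracts → −$48.5B.
OMO sale (to banks) $69 billion: RBA balance sheet contracts → −$69B.
Net: 35 − 48.5 − 69 = -$82.5 billion.

-$82.5 billion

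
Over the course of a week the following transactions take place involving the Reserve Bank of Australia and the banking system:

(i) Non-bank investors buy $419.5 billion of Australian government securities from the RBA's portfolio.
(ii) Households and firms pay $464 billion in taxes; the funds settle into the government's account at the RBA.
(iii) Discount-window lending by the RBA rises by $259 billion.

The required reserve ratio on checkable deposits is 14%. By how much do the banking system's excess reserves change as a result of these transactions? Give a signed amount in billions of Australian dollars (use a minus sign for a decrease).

Asset sale (to non-banks) $419.5 billion: reserves −$419.5B, deposits −$419.5B.
Government account inflow $464 billion: reserves −$464B, deposits −$464B.
Discount-window loan $259 billion: reserves +$259B, deposits 0.
Totals: Δreserves = −$624.5B, Δdeposits = −$883.5B.
Δrequired reserves = 14% × −$883.5B = −$123.69B.
Δexcess reserves = Δreserves − Δrequired = −$624.5B − (−$123.69B) = -$500.81 billion.

-$500.81 billion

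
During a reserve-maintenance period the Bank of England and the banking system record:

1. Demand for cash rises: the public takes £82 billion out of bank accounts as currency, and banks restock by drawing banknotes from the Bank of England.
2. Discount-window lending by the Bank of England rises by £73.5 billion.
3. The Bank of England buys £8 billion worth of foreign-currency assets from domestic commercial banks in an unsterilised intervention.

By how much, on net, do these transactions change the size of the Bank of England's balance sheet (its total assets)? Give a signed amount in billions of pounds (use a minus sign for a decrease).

Currency withdrawal £82 billion: only the composition of liabilities changes → 0.
Discount-window loan £73.5 billion: a Bank of England asset is acquired → +£73.5B.
FX purchase £8 billion: a Bank of England asset is acquired → +£8B.
Net: 0 + 73.5 + 8 = +£81.5 billion.

+£81.5 billion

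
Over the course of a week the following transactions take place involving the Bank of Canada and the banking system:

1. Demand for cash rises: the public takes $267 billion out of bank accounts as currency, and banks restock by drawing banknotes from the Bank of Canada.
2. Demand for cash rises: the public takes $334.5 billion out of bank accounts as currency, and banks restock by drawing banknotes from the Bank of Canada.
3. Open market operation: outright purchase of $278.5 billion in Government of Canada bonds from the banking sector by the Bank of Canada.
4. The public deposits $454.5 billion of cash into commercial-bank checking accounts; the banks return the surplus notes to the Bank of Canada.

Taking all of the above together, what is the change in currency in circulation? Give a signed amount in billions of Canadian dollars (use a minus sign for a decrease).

Bank of Canada balance sheet:
  Assets:      Securities +$278.5B
  Liabilities: Bank reserves +$131.5B, Currency in circulation +$147B
Commercial banking system:
  Assets:      Reserves at CB +$131.5B, Securities −$278.5B
  Liabilities: Checkable deposits −$147B
So the change in currency in circulation is +$147 billion.

+$147 billion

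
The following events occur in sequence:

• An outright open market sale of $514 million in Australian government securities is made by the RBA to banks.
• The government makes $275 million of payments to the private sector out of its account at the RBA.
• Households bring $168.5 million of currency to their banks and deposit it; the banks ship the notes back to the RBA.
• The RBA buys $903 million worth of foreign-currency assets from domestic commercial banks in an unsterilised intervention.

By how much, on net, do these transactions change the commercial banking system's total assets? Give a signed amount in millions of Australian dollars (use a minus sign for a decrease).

RBA balance sheet:
  Assets:      Securities −$514M, Foreign assets +$903M
  Liabilities: Bank reserves +$832.5M, Currency in circulation −$168.5M, Government deposits −$275M
Commercial banking system:
  Assets:      Reserves at CB +$832.5M, Securities +$514M, Foreign assets −$903M
  Liabilities: Checkable deposits +$443.5M
Change in total bank assets = +$443.5 million.

+$443.5 million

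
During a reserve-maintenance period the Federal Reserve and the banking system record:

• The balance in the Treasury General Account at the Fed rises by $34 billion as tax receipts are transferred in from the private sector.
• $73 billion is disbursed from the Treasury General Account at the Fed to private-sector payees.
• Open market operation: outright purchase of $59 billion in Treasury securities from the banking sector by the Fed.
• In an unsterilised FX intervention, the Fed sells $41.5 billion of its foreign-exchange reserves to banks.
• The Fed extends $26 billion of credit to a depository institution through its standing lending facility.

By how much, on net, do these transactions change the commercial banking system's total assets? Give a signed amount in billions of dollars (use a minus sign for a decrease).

+$65 billion

Fed balance sheet:
  Assets:      Securities +$59B, Loans to banks +$26B, Foreign assets −$41.5B
  Liabilities: Bank reserves +$82.5B, Government deposits −$39B
Commercial banking system:
  Assets:      Reserves at CB +$82.5B, Securities −$59B, Foreign assets +$41.5B
  Liabilities: Checkable deposits +$39B, Borrowings from CB +$26B
Change in total bank assets = +$65 billion.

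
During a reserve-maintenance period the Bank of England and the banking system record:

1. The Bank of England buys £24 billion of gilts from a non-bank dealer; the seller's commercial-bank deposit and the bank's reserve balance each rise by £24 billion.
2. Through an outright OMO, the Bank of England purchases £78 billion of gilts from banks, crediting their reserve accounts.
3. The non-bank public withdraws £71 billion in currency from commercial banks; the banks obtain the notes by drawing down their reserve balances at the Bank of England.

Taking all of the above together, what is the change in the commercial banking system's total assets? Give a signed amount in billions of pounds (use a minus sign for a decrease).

-£47 billion

Asset purchase (from non-banks) £24 billion: bank balance sheets expand → +£24B.
OMO purchase (from banks) £78 billion: just an asset swap on bank balance sheets → 0.
Currency withdrawal £71 billion: bank balance sheets shrink → −£71B.
Net: 24 + 0 − 71 = -£47 billion.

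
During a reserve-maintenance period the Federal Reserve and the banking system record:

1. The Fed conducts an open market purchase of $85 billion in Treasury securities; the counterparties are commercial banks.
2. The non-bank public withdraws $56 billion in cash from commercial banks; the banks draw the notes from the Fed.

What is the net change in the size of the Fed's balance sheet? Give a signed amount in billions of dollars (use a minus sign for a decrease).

Fed balance sheet:
  Assets:      Securities +$85B
  Liabilities: Bank reserves +$29B, Currency in circulation +$56B
Change in total Fed assets = +$85 billion.

+$85 billion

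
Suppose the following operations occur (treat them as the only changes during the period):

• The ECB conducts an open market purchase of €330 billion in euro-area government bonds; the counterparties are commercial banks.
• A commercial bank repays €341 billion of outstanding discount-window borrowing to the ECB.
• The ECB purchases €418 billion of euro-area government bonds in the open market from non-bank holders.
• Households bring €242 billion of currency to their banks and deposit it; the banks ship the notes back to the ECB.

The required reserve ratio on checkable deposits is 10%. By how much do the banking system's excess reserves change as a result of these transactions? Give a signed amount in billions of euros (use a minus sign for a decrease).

OMO purchase (from banks) €330 billion: reserves +€330B, deposits 0.
Discount-window repayment €341 billion: reserves −€341B, deposits 0.
Asset purchase (from non-banks) €418 billion: reserves +€418B, deposits +€418B.
Currency deposit €242 billion: reserves +€242B, deposits +€242B.
Totals: Δreserves = +€649B, Δdeposits = +€660B.
Δrequired reserves = 10% × +€660B = +€66B.
Δexcess reserves = Δreserves − Δrequired = +€649B − (+€66B) = +€583 billion.

+€583 billion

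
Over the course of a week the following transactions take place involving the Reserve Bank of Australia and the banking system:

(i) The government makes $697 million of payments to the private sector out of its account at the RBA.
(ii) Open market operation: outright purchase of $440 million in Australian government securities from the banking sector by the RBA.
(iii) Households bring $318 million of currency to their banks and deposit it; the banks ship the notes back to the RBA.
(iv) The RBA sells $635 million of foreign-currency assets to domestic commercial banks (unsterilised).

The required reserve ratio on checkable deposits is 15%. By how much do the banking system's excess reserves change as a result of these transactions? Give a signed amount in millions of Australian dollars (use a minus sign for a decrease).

+$667.75 million

Government spending $697 million: reserves +$697M, deposits +$697M.
OMO purchase (from banks) $440 million: reserves +$440M, deposits 0.
Currency deposit $318 million: reserves +$318M, deposits +$318M.
FX sale $635 million: reserves −$635M, deposits 0.
Totals: Δreserves = +$820M, Δdeposits = +$1015M.
Δrequired reserves = 15% × +$1015M = +$152.25M.
Δexcess reserves = Δreserves − Δrequired = +$820M − (+$152.25M) = +$667.75 million.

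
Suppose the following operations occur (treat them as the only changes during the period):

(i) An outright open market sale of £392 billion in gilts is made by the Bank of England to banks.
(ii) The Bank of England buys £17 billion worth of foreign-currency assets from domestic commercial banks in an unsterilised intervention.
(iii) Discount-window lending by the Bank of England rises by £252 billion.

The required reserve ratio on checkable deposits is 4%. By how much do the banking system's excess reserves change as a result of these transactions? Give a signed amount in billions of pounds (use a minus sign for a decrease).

-£123 billion

OMO sale (to banks) £392 billion: reserves −£392B, deposits 0.
FX purchase £17 billion: reserves +£17B, deposits 0.
Discount-window loan £252 billion: reserves +£252B, deposits 0.
Totals: Δreserves = −£123B, Δdeposits = 0.
Δrequired reserves = 4% × 0 = 0.
Δexcess reserves = Δreserves − Δrequired = −£123B − (0) = -£123 billion.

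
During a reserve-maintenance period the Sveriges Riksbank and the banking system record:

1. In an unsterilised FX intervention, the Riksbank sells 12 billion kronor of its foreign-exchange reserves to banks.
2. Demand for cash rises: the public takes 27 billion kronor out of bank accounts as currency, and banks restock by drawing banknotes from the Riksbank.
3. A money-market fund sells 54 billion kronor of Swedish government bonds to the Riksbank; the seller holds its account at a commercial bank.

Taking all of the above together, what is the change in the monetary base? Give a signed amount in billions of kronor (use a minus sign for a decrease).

+42 billion

Riksbank balance sheet:
  Assets:      Securities +54B, Foreign assets −12B
  Liabilities: Bank reserves +15B, Currency in circulation +27B
Monetary base = currency + reserves: +27B + (+15B) = +42 billion.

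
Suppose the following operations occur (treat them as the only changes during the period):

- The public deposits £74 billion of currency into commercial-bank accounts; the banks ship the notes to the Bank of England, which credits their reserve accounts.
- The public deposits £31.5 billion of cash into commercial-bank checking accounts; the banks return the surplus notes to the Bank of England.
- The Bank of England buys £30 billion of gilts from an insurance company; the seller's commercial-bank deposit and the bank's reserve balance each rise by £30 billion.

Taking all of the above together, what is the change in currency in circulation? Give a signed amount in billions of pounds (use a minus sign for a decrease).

Currency deposit £74 billion: notes return to the central bank → −£74B.
Currency deposit £31.5 billion: notes return to the central bank → −£31.5B.
Asset purchase (from non-banks) £30 billion: no currency enters or leaves circulation → 0.
Net: −74 − 31.5 + 0 = -£105.5 billion.

-£105.5 billion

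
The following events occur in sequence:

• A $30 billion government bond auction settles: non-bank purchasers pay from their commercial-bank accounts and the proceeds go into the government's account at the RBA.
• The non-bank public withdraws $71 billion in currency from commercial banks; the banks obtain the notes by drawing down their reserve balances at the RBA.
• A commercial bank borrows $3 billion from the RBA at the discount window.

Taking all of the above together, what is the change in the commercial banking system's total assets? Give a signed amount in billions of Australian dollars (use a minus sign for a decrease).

Government account inflow $30 billion: bank balance sheets shrink → −$30B.
Currency withdrawal $71 billion: bank balance sheets shrink → −$71B.
Discount-window loan $3 billion: bank balance sheets expand → +$3B.
Net: −30 − 71 + 3 = -$98 billion.

-$98 billion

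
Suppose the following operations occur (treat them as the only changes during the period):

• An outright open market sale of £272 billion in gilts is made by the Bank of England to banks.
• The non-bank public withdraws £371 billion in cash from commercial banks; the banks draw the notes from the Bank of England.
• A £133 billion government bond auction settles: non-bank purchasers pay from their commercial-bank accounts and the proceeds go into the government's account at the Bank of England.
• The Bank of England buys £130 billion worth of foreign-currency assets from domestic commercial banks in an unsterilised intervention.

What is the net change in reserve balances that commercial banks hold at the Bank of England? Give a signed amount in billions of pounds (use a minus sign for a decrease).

-£646 billion

OMO sale (to banks) £272 billion: the buying banks pay out of their reserve balances → −£272B.
Currency withdrawal £371 billion: banks swap reserves for currency → −£371B.
Government account inflow £133 billion: funds move from bank reserves into the government account → −£133B.
FX purchase £130 billion: the Bank of England pays by crediting reserve accounts → +£130B.
Net: −272 − 371 − 133 + 130 = -£646 billion.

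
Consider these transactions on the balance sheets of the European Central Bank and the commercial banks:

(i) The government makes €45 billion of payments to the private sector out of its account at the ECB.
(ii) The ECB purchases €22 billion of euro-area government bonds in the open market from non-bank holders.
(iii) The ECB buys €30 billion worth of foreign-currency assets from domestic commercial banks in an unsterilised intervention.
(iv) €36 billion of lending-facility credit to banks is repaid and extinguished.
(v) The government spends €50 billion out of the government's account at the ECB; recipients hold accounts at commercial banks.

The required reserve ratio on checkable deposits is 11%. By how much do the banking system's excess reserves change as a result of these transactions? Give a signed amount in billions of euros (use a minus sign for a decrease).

Government spending €45 billion: reserves +€45B, deposits +€45B.
Asset purchase (from non-banks) €22 billion: reserves +€22B, deposits +€22B.
FX purchase €30 billion: reserves +€30B, deposits 0.
Discount-window repayment €36 billion: reserves −€36B, deposits 0.
Government spending €50 billion: reserves +€50B, deposits +€50B.
Totals: Δreserves = +€111B, Δdeposits = +€117B.
Δrequired reserves = 11% × +€117B = +€12.87B.
Δexcess reserves = Δreserves − Δrequired = +€111B − (+€12.87B) = +€98.13 billion.

+€98.13 billion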